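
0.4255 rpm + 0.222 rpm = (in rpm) 0.6475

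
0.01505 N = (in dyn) 1505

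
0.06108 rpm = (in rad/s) 0.006396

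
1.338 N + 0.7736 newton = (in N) 2.112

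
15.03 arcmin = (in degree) 0.2505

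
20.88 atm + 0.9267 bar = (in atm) 21.79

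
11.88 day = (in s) 1.026e+06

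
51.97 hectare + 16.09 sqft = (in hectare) 51.97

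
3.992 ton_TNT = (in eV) 1.042e+29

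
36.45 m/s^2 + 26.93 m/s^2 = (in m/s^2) 63.38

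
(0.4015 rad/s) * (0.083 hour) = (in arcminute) 4.124e+05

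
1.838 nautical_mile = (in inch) 1.34e+05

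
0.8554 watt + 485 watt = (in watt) 485.9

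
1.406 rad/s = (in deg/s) 80.56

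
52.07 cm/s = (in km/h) 1.875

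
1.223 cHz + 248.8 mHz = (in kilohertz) 0.000261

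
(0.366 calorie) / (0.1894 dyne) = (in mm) 8.085e+08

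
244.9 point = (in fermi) 8.64e+13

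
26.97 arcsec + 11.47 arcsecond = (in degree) 0.01068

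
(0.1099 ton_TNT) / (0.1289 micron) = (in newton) 3.567e+15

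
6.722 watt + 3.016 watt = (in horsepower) 0.01306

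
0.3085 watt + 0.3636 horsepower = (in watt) 271.4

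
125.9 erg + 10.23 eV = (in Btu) 1.193e-08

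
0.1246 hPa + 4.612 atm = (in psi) 67.78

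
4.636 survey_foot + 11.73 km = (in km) 11.73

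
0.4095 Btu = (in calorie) 103.3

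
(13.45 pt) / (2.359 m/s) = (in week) 3.326e-09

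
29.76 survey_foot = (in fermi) 9.071e+15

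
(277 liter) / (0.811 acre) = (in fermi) 8.44e+10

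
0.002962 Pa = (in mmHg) 2.222e-05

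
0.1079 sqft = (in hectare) 1.002e-06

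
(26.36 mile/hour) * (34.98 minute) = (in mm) 2.473e+07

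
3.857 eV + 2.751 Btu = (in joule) 2902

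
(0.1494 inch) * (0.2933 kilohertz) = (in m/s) 1.113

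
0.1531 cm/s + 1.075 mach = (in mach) 1.075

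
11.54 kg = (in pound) 25.44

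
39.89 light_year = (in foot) 1.238e+18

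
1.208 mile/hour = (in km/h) 1.944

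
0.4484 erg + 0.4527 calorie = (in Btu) 0.001795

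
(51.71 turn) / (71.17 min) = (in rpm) 0.7266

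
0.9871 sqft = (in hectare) 9.17e-06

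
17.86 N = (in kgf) 1.821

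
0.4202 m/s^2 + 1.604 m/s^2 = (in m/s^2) 2.024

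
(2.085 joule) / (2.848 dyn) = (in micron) 7.321e+10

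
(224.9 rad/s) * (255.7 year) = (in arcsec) 3.741e+17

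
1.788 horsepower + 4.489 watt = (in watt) 1338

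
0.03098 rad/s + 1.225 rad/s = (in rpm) 11.99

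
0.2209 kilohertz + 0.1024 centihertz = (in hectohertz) 2.209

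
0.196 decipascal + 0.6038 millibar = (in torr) 0.453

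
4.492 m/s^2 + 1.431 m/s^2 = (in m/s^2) 5.923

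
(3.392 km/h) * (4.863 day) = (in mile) 246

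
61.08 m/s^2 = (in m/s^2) 61.08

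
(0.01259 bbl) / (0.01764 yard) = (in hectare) 1.241e-05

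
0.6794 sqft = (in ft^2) 0.6794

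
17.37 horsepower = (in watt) 1.295e+04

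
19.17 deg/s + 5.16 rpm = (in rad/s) 0.8749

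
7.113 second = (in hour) 0.001976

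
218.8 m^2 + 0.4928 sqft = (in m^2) 218.8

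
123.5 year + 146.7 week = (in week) 6586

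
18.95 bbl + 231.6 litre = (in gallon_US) 857.1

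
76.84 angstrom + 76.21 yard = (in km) 0.06969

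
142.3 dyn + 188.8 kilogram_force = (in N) 1851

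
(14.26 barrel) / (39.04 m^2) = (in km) 5.807e-05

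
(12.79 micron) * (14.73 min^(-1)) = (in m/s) 3.14e-06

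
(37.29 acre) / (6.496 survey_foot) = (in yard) 8.335e+04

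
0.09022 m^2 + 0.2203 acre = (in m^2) 891.6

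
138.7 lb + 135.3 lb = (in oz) 4384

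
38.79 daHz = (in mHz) 3.879e+05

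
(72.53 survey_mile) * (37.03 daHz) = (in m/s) 4.322e+07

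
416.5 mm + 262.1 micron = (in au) 2.786e-12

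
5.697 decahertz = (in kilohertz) 0.05697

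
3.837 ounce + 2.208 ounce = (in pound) 0.3778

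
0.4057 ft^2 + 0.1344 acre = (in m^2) 543.9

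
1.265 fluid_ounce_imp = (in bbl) 0.0002261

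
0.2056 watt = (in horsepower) 0.0002757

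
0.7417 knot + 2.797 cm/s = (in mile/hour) 0.9161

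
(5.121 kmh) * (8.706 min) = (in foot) 2438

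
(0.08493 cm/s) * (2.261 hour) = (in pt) 1.96e+04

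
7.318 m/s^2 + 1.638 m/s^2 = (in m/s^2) 8.956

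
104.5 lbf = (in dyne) 4.648e+07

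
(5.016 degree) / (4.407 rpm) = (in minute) 0.003162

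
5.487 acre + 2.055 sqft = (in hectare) 2.221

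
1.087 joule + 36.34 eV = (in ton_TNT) 2.598e-10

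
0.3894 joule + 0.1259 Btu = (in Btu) 0.1263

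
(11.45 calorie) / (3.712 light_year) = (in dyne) 1.364e-10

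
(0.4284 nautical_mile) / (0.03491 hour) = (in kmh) 22.73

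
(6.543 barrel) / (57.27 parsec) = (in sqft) 6.336e-18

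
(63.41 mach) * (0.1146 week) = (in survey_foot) 4.91e+09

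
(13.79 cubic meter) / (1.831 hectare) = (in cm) 0.07531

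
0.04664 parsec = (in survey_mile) 8.943e+11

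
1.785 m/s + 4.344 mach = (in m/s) 1481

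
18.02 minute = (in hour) 0.3003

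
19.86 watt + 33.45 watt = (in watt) 53.31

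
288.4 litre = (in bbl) 1.814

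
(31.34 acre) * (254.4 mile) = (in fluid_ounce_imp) 1.828e+15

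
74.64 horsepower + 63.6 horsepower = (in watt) 1.031e+05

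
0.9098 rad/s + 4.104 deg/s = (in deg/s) 56.23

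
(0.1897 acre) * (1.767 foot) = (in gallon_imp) 9.095e+04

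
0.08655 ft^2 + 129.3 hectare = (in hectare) 129.3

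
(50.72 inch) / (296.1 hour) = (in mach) 3.549e-09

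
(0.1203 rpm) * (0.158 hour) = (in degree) 410.6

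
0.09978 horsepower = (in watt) 74.41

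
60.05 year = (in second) 1.894e+09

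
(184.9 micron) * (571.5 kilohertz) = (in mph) 236.4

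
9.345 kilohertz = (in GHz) 9.345e-06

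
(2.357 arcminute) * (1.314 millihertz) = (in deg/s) 5.162e-05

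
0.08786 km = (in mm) 8.786e+04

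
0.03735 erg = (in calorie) 8.927e-10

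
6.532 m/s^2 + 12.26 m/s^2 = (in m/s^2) 18.79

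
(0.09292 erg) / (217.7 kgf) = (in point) 1.234e-08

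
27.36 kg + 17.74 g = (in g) 2.738e+04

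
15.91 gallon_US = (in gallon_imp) 13.25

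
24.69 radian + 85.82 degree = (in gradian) 1667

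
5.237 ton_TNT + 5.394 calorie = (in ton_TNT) 5.237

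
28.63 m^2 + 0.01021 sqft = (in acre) 0.007075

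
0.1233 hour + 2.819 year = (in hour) 2.469e+04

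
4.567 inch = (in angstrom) 1.16e+09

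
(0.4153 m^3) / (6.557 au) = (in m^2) 4.234e-13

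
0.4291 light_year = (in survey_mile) 2.523e+12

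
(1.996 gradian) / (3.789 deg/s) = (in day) 5.487e-06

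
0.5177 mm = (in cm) 0.05177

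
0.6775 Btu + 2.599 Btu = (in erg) 3.457e+10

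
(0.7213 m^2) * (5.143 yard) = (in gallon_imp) 746.2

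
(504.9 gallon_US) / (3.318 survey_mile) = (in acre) 8.845e-08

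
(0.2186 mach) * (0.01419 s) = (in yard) 1.155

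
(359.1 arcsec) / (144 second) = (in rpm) 0.0001155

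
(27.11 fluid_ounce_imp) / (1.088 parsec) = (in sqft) 2.47e-19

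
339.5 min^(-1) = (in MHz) 5.658e-06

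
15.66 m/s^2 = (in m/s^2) 15.66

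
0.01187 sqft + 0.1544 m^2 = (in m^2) 0.1555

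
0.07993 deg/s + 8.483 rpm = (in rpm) 8.496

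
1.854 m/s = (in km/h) 6.674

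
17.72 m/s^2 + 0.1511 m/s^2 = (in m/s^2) 17.87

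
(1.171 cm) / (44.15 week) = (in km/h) 1.579e-09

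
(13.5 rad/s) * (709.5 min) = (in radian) 5.747e+05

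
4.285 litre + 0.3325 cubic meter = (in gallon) 88.97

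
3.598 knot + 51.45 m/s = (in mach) 0.1565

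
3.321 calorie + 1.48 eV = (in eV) 8.673e+19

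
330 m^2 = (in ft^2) 3552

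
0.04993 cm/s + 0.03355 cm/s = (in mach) 2.452e-06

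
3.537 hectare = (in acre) 8.74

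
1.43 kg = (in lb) 3.153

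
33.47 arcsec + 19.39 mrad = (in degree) 1.12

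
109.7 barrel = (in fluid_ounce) 5.897e+05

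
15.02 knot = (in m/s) 7.727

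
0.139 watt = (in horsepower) 0.0001864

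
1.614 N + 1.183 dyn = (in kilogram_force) 0.1646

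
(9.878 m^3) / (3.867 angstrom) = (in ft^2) 2.75e+11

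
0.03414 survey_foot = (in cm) 1.041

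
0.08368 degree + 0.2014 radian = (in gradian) 12.91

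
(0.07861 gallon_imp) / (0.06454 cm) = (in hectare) 5.537e-05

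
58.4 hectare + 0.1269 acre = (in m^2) 5.845e+05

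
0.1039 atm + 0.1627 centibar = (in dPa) 1.069e+05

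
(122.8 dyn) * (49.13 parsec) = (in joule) 1.862e+15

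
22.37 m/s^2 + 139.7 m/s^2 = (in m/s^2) 162.1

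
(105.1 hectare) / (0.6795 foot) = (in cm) 5.075e+08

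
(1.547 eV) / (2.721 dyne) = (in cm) 9.109e-13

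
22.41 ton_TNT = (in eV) 5.852e+29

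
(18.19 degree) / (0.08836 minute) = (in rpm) 0.5718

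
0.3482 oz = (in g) 9.871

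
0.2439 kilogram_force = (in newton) 2.392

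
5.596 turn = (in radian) 35.16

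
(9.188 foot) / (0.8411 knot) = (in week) 1.07e-05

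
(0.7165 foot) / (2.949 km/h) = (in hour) 7.406e-05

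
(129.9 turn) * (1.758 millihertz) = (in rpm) 13.7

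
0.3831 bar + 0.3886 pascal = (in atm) 0.3781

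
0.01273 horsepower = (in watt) 9.493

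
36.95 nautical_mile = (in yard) 7.484e+04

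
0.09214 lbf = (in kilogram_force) 0.04179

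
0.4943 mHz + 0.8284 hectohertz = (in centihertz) 8284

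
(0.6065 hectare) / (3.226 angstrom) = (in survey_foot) 6.168e+13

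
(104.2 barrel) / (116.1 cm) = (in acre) 0.003526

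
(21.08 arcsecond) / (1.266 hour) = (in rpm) 2.141e-07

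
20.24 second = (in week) 3.347e-05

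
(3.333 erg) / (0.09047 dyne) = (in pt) 1044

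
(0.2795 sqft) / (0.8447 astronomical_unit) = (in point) 5.825e-10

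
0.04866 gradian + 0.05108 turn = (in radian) 0.3217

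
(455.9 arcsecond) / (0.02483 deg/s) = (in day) 5.903e-05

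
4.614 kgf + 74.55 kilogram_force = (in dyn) 7.763e+07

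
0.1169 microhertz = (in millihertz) 0.0001169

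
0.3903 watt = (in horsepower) 0.0005234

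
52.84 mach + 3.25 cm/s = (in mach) 52.84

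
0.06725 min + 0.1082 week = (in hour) 18.18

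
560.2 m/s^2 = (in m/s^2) 560.2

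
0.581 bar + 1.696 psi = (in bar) 0.6979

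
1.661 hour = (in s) 5980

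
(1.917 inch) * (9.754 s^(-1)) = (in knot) 0.9232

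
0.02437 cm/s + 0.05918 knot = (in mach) 9.013e-05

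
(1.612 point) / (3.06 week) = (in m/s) 3.073e-10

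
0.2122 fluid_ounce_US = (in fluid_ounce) 0.2122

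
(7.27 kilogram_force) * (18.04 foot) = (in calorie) 93.69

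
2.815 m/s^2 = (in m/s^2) 2.815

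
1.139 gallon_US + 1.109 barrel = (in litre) 180.6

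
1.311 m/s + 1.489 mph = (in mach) 0.005805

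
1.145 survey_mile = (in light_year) 1.948e-13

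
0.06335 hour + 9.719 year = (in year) 9.719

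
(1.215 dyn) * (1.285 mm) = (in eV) 9.745e+10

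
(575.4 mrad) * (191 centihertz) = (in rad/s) 1.099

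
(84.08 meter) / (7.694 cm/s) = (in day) 0.01265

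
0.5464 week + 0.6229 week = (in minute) 1.179e+04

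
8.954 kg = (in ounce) 315.8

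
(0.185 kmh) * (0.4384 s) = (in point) 63.86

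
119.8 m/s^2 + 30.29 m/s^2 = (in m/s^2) 150.1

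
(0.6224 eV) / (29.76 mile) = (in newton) 2.082e-24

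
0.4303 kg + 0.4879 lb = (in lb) 1.437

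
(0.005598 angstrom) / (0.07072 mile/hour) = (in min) 2.951e-13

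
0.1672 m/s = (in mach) 0.000491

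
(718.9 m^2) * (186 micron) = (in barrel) 0.841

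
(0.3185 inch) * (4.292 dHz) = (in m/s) 0.003472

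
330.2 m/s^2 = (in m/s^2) 330.2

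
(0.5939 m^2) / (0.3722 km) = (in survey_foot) 0.005235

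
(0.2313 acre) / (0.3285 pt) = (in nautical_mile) 4361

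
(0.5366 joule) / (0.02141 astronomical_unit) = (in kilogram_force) 1.708e-11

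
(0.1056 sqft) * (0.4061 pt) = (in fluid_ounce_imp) 0.04947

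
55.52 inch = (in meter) 1.41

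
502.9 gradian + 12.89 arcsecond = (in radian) 7.9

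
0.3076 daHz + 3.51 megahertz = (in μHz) 3.51e+12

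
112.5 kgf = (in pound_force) 248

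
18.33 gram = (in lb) 0.04041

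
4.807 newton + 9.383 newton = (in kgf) 1.447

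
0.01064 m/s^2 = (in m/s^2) 0.01064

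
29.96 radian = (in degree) 1717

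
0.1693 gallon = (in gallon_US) 0.1693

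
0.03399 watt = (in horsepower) 4.558e-05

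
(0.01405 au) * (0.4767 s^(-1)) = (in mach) 2.943e+06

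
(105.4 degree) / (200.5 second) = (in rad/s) 0.009175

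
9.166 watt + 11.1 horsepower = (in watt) 8286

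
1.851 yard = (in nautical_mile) 0.0009139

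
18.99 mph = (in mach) 0.02493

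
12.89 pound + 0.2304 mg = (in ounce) 206.2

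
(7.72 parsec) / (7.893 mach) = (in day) 1.026e+09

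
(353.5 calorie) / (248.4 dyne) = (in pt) 1.688e+09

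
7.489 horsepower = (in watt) 5585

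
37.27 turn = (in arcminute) 8.05e+05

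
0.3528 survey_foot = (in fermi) 1.075e+14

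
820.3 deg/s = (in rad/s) 14.32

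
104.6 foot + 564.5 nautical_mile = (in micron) 1.045e+12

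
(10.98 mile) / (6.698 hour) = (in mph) 1.639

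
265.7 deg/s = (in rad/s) 4.637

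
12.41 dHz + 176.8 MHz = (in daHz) 1.768e+07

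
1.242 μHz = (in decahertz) 1.242e-07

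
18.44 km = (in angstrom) 1.844e+14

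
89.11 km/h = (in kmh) 89.11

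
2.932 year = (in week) 152.9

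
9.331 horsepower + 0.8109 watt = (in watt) 6959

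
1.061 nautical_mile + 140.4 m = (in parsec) 6.823e-14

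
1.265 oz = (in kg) 0.03586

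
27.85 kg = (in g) 2.785e+04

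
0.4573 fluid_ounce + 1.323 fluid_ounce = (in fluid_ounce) 1.78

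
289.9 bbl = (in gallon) 1.218e+04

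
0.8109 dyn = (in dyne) 0.8109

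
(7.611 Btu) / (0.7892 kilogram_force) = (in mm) 1.038e+06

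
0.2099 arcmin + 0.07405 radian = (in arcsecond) 1.529e+04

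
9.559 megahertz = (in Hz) 9.559e+06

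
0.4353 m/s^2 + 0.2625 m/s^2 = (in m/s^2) 0.6978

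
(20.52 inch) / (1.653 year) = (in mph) 2.237e-08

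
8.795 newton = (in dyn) 8.795e+05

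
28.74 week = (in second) 1.738e+07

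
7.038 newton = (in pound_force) 1.582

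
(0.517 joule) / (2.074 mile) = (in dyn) 15.49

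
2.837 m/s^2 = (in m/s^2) 2.837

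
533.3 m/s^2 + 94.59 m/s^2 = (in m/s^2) 627.9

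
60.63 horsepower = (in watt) 4.521e+04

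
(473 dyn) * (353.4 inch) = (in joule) 0.04246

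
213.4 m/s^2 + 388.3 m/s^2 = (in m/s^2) 601.7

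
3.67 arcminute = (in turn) 0.0001699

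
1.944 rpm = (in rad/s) 0.2036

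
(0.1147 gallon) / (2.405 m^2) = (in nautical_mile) 9.748e-08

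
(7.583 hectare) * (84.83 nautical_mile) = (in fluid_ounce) 4.028e+14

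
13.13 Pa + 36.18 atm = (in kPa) 3666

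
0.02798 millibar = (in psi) 0.0004058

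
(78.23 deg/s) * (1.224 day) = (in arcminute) 4.964e+08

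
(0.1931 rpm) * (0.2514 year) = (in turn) 2.552e+04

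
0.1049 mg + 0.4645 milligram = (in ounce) 2.008e-05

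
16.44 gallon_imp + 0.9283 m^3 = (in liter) 1003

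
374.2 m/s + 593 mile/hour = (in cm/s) 6.393e+04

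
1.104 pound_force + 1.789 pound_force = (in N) 12.87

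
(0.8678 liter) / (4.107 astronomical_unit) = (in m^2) 1.412e-15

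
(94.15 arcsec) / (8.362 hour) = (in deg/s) 8.688e-07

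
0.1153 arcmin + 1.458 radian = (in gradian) 92.82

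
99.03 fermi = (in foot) 3.249e-13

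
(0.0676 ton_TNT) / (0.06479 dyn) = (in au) 2918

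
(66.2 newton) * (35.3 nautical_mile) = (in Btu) 4102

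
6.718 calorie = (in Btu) 0.02664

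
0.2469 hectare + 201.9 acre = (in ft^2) 8.821e+06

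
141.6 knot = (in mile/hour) 163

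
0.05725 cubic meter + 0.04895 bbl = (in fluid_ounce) 2199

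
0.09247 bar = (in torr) 69.36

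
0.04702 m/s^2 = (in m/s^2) 0.04702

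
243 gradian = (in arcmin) 1.312e+04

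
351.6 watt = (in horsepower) 0.4715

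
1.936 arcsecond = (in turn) 1.494e-06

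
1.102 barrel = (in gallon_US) 46.28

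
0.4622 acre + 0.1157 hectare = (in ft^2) 3.259e+04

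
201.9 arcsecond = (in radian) 0.0009788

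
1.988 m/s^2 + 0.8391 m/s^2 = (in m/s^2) 2.827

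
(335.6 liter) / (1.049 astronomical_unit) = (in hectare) 2.139e-16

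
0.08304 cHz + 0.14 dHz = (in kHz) 1.483e-05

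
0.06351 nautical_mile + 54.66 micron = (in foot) 385.9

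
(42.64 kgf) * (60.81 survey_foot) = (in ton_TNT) 1.852e-06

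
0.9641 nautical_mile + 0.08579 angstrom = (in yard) 1953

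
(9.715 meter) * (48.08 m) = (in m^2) 467.1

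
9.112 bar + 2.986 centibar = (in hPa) 9142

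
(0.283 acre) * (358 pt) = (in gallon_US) 3.821e+04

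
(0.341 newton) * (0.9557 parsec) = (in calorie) 2.403e+15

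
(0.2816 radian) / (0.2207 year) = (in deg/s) 2.318e-06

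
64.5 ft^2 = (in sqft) 64.5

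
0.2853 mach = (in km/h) 349.7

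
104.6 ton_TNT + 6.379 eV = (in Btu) 4.148e+08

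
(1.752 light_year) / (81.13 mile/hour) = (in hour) 1.269e+11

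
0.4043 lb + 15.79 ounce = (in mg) 6.31e+05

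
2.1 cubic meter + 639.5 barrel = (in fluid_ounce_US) 3.509e+06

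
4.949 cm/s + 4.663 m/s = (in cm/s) 471.2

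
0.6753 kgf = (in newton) 6.622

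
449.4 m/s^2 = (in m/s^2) 449.4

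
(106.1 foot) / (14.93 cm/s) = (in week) 0.0003581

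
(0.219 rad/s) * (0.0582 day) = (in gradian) 7.011e+04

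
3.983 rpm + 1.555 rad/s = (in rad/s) 1.972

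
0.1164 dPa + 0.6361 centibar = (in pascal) 636.1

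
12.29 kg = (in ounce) 433.5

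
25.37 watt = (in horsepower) 0.03402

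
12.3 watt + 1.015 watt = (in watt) 13.32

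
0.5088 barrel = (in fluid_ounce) 2735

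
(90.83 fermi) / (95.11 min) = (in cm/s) 1.592e-15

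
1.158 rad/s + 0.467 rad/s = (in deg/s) 93.11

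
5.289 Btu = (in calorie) 1334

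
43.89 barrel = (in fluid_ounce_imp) 2.456e+05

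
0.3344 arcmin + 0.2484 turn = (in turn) 0.2484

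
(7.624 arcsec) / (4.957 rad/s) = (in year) 2.364e-13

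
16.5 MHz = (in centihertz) 1.65e+09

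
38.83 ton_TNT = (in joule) 1.625e+11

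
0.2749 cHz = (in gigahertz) 2.749e-12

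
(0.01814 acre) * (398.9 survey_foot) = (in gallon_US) 2.358e+06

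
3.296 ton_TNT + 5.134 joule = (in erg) 1.379e+17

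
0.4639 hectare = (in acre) 1.146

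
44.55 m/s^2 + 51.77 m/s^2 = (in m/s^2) 96.32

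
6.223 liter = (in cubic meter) 0.006223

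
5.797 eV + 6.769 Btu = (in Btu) 6.769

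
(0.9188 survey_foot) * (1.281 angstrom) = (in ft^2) 3.861e-10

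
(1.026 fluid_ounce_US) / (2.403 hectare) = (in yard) 1.381e-09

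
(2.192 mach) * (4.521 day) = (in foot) 9.565e+08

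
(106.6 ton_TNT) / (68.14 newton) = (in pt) 1.855e+13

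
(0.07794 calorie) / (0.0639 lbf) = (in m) 1.147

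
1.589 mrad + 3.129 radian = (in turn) 0.4982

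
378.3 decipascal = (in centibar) 0.03783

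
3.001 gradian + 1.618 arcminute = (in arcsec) 9820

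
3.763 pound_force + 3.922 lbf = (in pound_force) 7.685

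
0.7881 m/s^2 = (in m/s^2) 0.7881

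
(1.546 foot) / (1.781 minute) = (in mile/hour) 0.009864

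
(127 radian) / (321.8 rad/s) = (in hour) 0.0001096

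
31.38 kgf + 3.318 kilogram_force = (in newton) 340.3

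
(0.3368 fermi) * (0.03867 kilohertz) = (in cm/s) 1.302e-12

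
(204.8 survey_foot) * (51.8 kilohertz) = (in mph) 7.233e+06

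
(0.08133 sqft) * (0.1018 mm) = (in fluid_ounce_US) 0.02601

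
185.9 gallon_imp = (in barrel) 5.316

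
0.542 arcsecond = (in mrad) 0.002628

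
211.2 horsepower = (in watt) 1.575e+05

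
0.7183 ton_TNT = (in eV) 1.876e+28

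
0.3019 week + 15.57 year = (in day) 5685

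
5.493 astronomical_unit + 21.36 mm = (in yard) 8.987e+11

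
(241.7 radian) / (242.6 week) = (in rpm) 1.573e-05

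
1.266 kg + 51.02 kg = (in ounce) 1844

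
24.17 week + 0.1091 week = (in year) 0.4656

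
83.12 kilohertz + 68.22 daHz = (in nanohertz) 8.38e+13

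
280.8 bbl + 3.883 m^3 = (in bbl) 305.2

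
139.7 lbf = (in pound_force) 139.7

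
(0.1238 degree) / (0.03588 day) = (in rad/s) 6.97e-07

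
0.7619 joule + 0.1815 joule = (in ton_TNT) 2.255e-10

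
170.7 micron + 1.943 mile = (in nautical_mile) 1.688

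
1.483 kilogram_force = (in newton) 14.54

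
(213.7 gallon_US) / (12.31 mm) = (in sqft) 707.3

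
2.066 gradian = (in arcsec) 6694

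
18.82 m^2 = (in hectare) 0.001882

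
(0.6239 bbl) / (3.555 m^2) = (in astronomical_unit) 1.865e-13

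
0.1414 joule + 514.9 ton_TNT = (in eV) 1.345e+31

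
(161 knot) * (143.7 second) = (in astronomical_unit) 7.956e-08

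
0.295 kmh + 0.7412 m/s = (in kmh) 2.963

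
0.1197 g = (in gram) 0.1197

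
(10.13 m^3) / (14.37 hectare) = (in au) 4.712e-16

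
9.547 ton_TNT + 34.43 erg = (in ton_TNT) 9.547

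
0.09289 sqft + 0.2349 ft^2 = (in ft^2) 0.3278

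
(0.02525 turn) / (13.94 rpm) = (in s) 0.1087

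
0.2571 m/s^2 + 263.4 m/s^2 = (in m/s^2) 263.7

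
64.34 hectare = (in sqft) 6.925e+06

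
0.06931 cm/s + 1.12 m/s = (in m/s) 1.121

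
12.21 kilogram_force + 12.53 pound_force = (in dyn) 1.755e+07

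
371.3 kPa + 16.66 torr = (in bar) 3.735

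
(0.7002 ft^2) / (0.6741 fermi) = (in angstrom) 9.65e+23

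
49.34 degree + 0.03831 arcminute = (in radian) 0.8612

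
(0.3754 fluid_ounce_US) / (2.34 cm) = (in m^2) 0.0004744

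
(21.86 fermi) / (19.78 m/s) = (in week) 1.827e-21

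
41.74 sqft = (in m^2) 3.878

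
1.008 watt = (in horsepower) 0.001352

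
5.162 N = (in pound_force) 1.16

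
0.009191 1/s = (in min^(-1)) 0.5515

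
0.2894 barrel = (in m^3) 0.04601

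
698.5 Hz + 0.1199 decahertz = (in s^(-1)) 699.7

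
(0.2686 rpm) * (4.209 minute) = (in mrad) 7103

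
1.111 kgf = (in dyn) 1.09e+06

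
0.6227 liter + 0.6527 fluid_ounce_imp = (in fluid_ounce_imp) 22.57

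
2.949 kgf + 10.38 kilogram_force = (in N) 130.7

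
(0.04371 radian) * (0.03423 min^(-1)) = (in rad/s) 2.494e-05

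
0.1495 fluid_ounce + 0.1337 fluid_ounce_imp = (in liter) 0.00822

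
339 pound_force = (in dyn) 1.508e+08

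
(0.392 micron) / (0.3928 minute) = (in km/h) 5.988e-08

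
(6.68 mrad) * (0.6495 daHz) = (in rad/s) 0.04339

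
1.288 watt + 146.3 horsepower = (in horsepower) 146.3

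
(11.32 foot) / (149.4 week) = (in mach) 1.121e-10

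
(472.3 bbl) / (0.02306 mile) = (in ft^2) 21.78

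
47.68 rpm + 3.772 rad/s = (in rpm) 83.7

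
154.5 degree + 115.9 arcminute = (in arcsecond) 5.632e+05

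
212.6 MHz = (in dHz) 2.126e+09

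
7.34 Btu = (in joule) 7744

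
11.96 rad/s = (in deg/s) 685.3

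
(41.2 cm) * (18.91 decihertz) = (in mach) 0.002288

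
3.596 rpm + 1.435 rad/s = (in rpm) 17.3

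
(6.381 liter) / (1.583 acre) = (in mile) 6.189e-10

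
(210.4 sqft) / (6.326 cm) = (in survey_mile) 0.192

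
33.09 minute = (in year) 6.296e-05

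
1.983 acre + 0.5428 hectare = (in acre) 3.324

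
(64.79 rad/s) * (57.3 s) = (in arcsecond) 7.658e+08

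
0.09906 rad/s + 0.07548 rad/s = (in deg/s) 10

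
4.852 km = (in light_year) 5.129e-13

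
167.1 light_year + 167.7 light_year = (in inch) 1.247e+20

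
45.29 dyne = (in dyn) 45.29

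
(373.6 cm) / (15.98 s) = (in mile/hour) 0.523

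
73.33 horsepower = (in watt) 5.468e+04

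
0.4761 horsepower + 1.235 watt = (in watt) 356.3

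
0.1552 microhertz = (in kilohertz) 1.552e-10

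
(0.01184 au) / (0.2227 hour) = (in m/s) 2.209e+06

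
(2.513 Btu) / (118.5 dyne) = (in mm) 2.237e+09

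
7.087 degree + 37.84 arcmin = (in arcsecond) 2.778e+04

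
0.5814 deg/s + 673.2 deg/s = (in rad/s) 11.76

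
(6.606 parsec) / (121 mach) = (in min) 8.246e+10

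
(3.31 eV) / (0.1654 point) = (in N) 9.089e-15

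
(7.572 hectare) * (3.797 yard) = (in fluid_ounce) 8.89e+09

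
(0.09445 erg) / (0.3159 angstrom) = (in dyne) 2.99e+07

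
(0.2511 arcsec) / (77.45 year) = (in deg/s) 2.856e-14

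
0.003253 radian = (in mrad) 3.253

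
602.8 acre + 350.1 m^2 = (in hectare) 244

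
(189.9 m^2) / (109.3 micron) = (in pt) 4.925e+09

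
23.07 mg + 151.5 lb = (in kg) 68.72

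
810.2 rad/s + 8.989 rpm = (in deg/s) 4.647e+04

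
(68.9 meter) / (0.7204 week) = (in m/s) 0.0001581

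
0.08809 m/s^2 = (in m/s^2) 0.08809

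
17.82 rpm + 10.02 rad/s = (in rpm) 113.5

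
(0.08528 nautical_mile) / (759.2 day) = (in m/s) 2.408e-06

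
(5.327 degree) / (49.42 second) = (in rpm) 0.01797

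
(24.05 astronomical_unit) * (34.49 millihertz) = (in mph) 2.776e+11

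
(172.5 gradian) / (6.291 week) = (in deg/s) 4.08e-05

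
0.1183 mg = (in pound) 2.608e-07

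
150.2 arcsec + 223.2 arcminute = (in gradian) 4.18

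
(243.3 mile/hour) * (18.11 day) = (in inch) 6.7e+09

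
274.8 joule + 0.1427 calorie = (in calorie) 65.82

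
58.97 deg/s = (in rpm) 9.828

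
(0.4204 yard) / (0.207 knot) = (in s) 3.61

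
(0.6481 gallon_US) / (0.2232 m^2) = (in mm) 10.99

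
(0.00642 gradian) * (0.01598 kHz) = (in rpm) 0.01539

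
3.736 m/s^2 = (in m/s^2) 3.736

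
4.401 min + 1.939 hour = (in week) 0.01198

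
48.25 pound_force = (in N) 214.6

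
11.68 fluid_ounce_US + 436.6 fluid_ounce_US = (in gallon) 3.502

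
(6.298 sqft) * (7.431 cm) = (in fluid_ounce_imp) 1530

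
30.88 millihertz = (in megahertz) 3.088e-08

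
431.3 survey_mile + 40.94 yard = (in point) 1.968e+09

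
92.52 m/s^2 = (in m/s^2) 92.52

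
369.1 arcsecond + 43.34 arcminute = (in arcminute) 49.49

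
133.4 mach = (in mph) 1.016e+05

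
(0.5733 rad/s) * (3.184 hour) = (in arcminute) 2.259e+07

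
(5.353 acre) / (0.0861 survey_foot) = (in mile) 512.9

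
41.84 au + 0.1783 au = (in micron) 6.286e+18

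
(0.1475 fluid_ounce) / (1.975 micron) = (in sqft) 23.77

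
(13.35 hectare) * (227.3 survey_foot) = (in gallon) 2.443e+09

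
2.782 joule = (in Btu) 0.002637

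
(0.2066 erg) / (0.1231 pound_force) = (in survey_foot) 1.238e-07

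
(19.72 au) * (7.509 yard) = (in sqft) 2.18e+14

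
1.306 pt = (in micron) 460.7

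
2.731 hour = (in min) 163.9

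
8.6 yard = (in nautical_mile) 0.004246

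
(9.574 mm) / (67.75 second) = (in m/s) 0.0001413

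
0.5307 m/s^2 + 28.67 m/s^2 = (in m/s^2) 29.2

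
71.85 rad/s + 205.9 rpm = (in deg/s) 5352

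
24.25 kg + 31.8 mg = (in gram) 2.425e+04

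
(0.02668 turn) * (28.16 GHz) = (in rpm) 4.508e+10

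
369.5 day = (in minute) 5.321e+05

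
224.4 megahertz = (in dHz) 2.244e+09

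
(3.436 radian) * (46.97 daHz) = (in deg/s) 9.247e+04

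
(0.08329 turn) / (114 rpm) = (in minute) 0.0007306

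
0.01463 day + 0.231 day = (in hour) 5.895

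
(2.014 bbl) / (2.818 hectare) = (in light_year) 1.201e-21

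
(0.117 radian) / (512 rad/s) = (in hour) 6.348e-08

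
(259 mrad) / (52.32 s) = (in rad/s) 0.00495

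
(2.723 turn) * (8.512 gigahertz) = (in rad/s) 1.456e+11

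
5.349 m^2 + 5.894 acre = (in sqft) 2.568e+05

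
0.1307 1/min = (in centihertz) 0.2178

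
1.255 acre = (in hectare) 0.5079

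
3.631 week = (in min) 3.66e+04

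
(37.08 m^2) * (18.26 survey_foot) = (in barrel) 1298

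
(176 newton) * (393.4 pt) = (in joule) 24.43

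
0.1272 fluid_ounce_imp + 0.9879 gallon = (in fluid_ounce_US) 126.6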